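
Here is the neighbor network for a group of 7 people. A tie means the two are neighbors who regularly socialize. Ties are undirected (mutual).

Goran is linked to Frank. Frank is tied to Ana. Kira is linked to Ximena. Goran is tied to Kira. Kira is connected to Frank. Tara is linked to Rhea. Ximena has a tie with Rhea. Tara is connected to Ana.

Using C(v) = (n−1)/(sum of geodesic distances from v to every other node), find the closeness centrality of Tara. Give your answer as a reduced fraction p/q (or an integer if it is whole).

1/2

Distances from Tara: Ana:1, Frank:2, Goran:3, Kira:3, Rhea:1, Ximena:2. Sum = 12.
n = 7, so closeness = 6/12 = 1/2.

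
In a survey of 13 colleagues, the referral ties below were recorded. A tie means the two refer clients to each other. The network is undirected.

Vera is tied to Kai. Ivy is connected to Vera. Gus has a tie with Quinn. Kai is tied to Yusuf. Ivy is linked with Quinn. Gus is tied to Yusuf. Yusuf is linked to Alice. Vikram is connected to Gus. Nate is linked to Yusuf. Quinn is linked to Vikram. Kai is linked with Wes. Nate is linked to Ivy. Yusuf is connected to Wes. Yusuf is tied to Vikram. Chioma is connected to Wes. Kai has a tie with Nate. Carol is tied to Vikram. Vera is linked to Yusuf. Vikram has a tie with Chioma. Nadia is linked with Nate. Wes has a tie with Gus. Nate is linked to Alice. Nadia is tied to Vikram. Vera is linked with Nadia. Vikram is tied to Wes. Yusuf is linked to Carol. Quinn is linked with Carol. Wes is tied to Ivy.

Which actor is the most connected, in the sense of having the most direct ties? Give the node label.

Degrees — Alice:2, Carol:3, Chioma:2, Gus:4, Ivy:4, Kai:4, Nadia:3, Nate:5, Quinn:4, Vera:4, Vikram:7, Wes:6, Yusuf:8.
The maximum is 8, attained only by Yusuf.

Yusuf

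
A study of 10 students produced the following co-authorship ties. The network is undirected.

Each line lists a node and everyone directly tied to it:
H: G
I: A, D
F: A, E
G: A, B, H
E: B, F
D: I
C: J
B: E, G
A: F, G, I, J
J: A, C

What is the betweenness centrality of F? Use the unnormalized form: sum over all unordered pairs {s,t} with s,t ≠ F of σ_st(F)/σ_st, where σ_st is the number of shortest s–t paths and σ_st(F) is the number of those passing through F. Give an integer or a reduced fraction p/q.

Pairs whose geodesics pass through F — C–E: 1; A–E: 1; J–E: 1; I–E: 1; E–D: 1.
All other pairs contribute 0.
Summing the contributions gives betweenness(F) = 5.

5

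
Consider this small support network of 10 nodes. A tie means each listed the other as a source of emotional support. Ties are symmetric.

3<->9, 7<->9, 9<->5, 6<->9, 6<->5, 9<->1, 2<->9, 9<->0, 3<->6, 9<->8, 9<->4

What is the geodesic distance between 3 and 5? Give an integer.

One shortest route is 3 – 9 – 5, which uses 2 edges, and 3 and 5 are not directly tied, so nothing shorter exists. So d(3,5) = 2.

2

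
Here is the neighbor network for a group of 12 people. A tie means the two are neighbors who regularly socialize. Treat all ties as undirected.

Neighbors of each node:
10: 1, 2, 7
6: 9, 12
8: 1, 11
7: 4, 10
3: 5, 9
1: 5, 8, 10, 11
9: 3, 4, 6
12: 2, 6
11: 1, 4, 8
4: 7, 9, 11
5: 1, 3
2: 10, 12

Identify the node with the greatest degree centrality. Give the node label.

Degrees — 1:4, 2:2, 3:2, 4:3, 5:2, 6:2, 7:2, 8:2, 9:3, 10:3, 11:3, 12:2.
The maximum is 4, attained only by 1.

1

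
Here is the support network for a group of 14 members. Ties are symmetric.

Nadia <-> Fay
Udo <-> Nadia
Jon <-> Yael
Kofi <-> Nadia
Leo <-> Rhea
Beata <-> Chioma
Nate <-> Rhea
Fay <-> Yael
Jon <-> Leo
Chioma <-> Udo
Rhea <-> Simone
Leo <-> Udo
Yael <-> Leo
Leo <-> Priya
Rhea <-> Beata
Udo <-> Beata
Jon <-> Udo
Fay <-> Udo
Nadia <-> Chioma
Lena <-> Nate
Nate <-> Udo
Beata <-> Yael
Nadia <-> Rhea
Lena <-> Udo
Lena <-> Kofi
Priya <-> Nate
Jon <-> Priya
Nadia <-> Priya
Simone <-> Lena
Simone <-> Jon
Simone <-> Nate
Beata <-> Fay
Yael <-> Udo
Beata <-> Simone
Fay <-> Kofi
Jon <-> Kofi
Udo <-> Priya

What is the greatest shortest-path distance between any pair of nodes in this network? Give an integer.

Eccentricity of each node (its greatest distance to any other): Beata:2, Chioma:2, Fay:2, Jon:2, Kofi:2, Lena:2, Leo:2, Nadia:2, Nate:2, Priya:2, Rhea:2, Simone:2, Udo:2, Yael:2.
The maximum eccentricity is 2, realized for instance by the pair Yael–Lena via Yael – Udo – Lena. So the diameter is 2.

2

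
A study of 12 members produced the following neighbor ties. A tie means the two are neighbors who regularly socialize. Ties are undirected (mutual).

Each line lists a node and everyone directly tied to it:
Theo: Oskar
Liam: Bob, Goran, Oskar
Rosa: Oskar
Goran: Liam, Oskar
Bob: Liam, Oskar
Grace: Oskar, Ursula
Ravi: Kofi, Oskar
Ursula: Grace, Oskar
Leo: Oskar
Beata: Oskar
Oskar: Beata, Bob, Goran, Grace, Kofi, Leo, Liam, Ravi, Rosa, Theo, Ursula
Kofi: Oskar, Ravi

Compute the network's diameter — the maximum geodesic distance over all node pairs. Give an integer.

2

Eccentricity of each node (its greatest distance to any other): Beata:2, Bob:2, Goran:2, Grace:2, Kofi:2, Leo:2, Liam:2, Oskar:1, Ravi:2, Rosa:2, Theo:2, Ursula:2.
The maximum eccentricity is 2, realized for instance by the pair Liam–Ravi via Liam – Oskar – Ravi. So the diameter is 2.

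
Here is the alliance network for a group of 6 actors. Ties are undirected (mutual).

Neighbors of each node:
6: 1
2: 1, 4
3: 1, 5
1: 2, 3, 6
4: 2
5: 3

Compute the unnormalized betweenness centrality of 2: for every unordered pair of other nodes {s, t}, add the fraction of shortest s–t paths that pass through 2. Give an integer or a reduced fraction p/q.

4

Pairs whose geodesics pass through 2 — 4–1: 1; 4–6: 1; 4–5: 1; 4–3: 1.
All other pairs contribute 0.
Summing the contributions gives betweenness(2) = 4.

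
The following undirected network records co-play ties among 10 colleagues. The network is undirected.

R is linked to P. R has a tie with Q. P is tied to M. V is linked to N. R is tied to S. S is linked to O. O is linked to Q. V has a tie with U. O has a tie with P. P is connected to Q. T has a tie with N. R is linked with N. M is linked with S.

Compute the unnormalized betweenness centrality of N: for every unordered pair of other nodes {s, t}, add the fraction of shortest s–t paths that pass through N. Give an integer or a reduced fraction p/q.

Pairs whose geodesics pass through N — Q–T: 1; Q–V: 1; Q–U: 1; S–T: 1; S–V: 1; S–U: 1; T–P: 1; T–R: 1; T–V: 1; T–O: 3/3; T–M: 2/2; T–U: 1; P–V: 1; P–U: 1 … (+6 more pairs).
All other pairs contribute 0.
Summing the contributions gives betweenness(N) = 20.

20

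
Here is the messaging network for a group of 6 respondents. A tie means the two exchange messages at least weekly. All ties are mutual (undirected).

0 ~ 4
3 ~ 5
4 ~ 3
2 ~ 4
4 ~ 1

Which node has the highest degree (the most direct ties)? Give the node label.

Degrees — 0:1, 1:1, 2:1, 3:2, 4:4, 5:1.
The maximum is 4, attained only by 4.

4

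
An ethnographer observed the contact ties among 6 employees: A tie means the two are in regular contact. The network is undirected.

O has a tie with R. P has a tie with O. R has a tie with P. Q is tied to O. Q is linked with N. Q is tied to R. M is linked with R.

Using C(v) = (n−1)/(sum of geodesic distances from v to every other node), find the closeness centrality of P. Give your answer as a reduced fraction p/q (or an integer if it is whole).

5/9

Distances from P: M:2, N:3, O:1, Q:2, R:1. Sum = 9.
n = 6, so closeness = 5/9.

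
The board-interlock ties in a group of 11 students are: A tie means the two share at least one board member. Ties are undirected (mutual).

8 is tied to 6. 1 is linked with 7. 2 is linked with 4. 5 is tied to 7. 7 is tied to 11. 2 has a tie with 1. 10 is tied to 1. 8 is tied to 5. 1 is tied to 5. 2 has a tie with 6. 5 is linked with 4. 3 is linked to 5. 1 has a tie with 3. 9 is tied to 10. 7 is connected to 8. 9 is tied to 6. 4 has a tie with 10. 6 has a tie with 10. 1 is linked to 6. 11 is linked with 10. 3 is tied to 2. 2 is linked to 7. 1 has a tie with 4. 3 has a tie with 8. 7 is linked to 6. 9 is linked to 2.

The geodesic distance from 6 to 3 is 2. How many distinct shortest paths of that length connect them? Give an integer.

3

The shortest distance is 2. The length-2 paths are: 6–2–3; 6–8–3; 6–1–3.
That gives 3 distinct shortest paths.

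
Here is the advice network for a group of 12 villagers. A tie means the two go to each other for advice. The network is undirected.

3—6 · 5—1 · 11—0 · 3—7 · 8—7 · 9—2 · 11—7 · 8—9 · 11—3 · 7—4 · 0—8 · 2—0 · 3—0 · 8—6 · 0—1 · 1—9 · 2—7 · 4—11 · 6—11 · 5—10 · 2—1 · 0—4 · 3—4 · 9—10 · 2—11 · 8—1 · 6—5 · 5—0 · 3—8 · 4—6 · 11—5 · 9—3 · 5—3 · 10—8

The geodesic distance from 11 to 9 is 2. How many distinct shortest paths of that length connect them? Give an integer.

The shortest distance is 2. The length-2 paths are: 11–2–9; 11–3–9.
That gives 2 distinct shortest paths.

2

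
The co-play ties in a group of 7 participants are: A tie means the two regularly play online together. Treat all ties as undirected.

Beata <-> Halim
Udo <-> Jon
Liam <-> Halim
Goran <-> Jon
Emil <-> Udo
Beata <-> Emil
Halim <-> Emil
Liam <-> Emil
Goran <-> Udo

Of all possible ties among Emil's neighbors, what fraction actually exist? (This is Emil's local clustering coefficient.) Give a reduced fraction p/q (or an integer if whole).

1/3

Emil's neighbors: Beata, Halim, Liam, and Udo (k = 4).
Possible neighbor pairs: C(4,2) = 6. Edges among them: Beata–Halim, Halim–Liam → e = 2.
Clustering(Emil) = 2/6 = 1/3.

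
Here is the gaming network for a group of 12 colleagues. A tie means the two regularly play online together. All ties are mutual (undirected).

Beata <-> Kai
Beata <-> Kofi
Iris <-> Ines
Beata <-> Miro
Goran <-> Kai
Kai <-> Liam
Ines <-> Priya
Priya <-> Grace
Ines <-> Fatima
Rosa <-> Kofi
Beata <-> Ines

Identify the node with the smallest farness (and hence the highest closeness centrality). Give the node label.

Farness (sum of distances to all others) for each node — Beata:19, Fatima:31, Goran:35, Grace:39, Ines:21, Iris:31, Kai:25, Kofi:27, Liam:35, Miro:29, Priya:29, Rosa:37.
The smallest farness is 19, for Beata, so Beata has the highest closeness.

Beata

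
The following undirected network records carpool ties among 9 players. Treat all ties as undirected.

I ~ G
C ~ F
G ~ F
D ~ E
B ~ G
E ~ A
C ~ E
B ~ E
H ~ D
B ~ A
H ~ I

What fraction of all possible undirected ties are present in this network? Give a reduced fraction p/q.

11/36

There are 11 edges and 9 nodes, so the maximum possible is C(9,2) = 36.
Density = 11/36.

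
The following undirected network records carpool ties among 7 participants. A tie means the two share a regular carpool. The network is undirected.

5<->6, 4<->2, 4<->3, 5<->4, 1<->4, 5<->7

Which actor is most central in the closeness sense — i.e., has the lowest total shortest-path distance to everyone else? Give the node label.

Farness (sum of distances to all others) for each node — 1:13, 2:13, 3:13, 4:8, 5:9, 6:14, 7:14.
The smallest farness is 8, for 4, so 4 has the highest closeness.

4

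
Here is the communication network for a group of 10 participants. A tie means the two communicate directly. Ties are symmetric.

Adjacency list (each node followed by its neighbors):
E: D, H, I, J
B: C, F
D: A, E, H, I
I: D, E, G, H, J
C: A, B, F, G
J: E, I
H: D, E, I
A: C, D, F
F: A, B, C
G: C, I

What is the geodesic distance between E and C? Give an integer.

3

One shortest route is E – I – G – C, which uses 3 edges, and at distance 2 from E we only reach {A, G}, which does not include C. So d(E,C) = 3.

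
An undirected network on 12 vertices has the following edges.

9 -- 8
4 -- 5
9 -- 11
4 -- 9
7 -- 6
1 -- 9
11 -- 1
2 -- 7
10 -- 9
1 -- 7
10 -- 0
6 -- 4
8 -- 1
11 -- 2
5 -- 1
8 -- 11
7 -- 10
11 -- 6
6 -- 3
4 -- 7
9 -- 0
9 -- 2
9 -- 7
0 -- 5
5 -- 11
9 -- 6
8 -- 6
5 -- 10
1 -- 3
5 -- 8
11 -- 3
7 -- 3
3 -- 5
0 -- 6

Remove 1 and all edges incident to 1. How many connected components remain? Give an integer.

1's neighbors (3, 5, 7, 8, 9, and 11) remain reachable from one another through other ties, so the rest of the network stays in one piece.

1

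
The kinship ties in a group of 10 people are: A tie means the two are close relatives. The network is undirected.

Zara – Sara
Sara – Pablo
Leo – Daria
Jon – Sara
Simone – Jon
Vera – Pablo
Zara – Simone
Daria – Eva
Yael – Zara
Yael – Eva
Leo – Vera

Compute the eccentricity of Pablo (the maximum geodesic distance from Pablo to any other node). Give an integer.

Distances from Pablo: Daria:3, Eva:4, Jon:2, Leo:2, Sara:1, Simone:3, Vera:1, Yael:3, Zara:2.
The largest is 4 (to Eva), so the eccentricity of Pablo is 4.

4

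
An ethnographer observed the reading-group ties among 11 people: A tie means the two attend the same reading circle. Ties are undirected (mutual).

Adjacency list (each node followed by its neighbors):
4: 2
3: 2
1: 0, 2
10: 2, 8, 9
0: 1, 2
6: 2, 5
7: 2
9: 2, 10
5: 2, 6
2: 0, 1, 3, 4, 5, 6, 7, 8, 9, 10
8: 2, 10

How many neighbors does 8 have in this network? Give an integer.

2

8 is directly tied to 2 and 10. That is 2 neighbors, so the degree of 8 is 2.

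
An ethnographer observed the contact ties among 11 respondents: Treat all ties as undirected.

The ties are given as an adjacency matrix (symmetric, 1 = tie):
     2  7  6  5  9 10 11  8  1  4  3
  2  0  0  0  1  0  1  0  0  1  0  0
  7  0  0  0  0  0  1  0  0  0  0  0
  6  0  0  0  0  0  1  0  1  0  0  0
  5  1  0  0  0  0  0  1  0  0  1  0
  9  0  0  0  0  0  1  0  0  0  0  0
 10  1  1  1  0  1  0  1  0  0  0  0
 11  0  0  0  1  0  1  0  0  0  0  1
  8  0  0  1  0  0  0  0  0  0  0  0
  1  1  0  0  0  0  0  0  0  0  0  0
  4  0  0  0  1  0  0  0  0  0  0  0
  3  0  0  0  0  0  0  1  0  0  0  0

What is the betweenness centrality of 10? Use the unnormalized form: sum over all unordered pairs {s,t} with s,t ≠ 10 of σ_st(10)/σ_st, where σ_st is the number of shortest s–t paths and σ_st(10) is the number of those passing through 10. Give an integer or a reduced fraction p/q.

Pairs whose geodesics pass through 10 — 2–7: 1; 2–6: 1; 2–9: 1; 2–11: 1/2; 2–8: 1; 2–3: 1/2; 7–6: 1; 7–5: 2/2; 7–9: 1; 7–11: 1; 7–8: 1; 7–1: 1; 7–4: 2/2; 7–3: 1 … (+19 more pairs).
All other pairs contribute 0.
Summing the contributions gives betweenness(10) = 31.

31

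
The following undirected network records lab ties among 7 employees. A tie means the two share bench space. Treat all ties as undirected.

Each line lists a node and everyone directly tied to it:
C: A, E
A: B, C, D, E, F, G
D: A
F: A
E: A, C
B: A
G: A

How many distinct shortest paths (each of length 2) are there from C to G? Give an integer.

The shortest distance is 2, and the only length-2 path is C–A–G. So there is exactly 1 shortest path.

1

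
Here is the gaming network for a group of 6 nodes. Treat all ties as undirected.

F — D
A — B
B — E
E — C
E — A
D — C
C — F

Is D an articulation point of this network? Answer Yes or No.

No

Even without D, every remaining node can still reach every other (the residual graph is connected), so D is not a cut vertex.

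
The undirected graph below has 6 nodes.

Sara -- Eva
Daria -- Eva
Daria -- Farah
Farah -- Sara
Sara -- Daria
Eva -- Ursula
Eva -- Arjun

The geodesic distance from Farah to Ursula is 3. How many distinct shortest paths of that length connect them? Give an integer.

The shortest distance is 3. The length-3 paths are: Farah–Daria–Eva–Ursula; Farah–Sara–Eva–Ursula.
That gives 2 distinct shortest paths.

2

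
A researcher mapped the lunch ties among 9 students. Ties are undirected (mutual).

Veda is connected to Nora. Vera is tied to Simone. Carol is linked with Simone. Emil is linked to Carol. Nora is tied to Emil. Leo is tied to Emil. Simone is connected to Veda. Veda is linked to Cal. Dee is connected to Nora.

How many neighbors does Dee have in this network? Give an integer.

1

Dee is directly tied to Nora. That is 1 neighbor, so the degree of Dee is 1.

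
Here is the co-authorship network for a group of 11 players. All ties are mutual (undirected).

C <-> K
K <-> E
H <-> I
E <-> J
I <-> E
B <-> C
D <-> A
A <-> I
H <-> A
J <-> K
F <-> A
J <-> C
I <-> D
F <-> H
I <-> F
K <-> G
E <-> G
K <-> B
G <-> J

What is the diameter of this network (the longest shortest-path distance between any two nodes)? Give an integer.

Eccentricity of each node (its greatest distance to any other): A:4, B:4, C:4, D:4, E:2, F:4, G:3, H:4, I:3, J:3, K:3.
The maximum eccentricity is 4, realized for instance by the pair B–F via B – K – E – I – F. So the diameter is 4.

4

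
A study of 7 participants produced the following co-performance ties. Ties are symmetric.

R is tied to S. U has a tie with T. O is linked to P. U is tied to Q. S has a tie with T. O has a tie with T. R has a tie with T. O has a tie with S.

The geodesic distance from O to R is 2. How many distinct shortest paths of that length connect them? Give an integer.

2

The shortest distance is 2. The length-2 paths are: O–T–R; O–S–R.
That gives 2 distinct shortest paths.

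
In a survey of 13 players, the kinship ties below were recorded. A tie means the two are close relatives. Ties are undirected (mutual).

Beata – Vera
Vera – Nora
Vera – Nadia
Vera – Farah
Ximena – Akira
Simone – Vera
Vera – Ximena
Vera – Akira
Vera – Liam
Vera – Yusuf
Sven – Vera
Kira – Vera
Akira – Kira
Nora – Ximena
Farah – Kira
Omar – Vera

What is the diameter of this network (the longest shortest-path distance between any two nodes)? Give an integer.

Eccentricity of each node (its greatest distance to any other): Akira:2, Beata:2, Farah:2, Kira:2, Liam:2, Nadia:2, Nora:2, Omar:2, Simone:2, Sven:2, Vera:1, Ximena:2, Yusuf:2.
The maximum eccentricity is 2, realized for instance by the pair Nadia–Kira via Nadia – Vera – Kira. So the diameter is 2.

2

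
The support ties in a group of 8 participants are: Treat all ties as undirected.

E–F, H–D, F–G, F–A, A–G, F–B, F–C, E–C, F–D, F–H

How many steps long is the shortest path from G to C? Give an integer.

2

One shortest route is G – F – C, which uses 2 edges, and G and C are not directly tied, so nothing shorter exists. So d(G,C) = 2.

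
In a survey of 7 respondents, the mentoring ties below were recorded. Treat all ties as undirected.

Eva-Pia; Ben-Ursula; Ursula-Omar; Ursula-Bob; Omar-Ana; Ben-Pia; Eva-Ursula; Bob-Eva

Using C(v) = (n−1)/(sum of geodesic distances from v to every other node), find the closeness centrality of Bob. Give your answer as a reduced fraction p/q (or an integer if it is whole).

Distances from Bob: Ana:3, Ben:2, Eva:1, Omar:2, Pia:2, Ursula:1. Sum = 11.
n = 7, so closeness = 6/11.

6/11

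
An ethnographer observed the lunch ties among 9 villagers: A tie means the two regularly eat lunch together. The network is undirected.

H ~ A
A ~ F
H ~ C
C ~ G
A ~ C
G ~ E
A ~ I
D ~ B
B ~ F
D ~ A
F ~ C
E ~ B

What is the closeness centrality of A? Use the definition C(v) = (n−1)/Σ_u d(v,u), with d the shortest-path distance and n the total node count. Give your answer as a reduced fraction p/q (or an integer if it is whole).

2/3

Distances from A: B:2, C:1, D:1, E:3, F:1, G:2, H:1, I:1. Sum = 12.
n = 9, so closeness = 8/12 = 2/3.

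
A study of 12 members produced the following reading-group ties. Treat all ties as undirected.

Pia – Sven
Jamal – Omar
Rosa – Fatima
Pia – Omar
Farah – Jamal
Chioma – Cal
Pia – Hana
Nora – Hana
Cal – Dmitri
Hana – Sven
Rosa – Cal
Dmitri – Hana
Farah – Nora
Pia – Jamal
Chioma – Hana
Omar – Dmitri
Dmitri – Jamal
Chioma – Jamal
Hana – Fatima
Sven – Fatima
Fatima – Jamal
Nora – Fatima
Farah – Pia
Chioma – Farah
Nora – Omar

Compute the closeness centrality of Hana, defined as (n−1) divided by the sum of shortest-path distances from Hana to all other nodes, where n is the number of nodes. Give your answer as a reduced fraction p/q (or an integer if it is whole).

Distances from Hana: Cal:2, Chioma:1, Dmitri:1, Farah:2, Fatima:1, Jamal:2, Nora:1, Omar:2, Pia:1, Rosa:2, Sven:1. Sum = 16.
n = 12, so closeness = 11/16.

11/16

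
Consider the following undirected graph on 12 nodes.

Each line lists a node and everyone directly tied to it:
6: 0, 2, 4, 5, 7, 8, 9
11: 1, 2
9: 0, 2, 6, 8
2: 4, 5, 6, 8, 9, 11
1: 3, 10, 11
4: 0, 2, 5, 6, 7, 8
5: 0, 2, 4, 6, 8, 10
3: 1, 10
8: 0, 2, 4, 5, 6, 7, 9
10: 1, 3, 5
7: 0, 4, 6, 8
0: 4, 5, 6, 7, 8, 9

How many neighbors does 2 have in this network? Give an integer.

6

2 is directly tied to 4, 5, 6, 8, 9, and 11. That is 6 neighbors, so the degree of 2 is 6.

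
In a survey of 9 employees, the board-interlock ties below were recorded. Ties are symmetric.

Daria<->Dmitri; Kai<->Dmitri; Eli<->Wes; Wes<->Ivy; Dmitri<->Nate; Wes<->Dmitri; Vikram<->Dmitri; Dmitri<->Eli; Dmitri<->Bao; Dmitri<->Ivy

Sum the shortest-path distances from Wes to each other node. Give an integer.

13

Distances from Wes: Bao:2, Daria:2, Dmitri:1, Eli:1, Ivy:1, Kai:2, Nate:2, Vikram:2.
Sum = 2 + 2 + 1 + 1 + 1 + 2 + 2 + 2 = 13.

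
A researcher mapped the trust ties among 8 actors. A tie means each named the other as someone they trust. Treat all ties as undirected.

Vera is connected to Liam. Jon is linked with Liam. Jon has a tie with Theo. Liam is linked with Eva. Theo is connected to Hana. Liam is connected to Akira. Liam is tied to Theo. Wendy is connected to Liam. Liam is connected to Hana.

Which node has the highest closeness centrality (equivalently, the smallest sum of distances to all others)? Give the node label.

Farness (sum of distances to all others) for each node — Akira:13, Eva:13, Hana:12, Jon:12, Liam:7, Theo:11, Vera:13, Wendy:13.
The smallest farness is 7, for Liam, so Liam has the highest closeness.

Liam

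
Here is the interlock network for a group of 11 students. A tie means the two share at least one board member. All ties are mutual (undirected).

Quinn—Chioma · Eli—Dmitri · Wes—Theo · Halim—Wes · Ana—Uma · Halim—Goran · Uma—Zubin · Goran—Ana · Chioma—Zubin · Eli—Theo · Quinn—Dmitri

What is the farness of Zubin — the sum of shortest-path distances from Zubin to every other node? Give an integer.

Distances from Zubin: Ana:2, Chioma:1, Dmitri:3, Eli:4, Goran:3, Halim:4, Quinn:2, Theo:5, Uma:1, Wes:5.
Sum = 2 + 1 + 3 + 4 + 3 + 4 + 2 + 5 + 1 + 5 = 30.

30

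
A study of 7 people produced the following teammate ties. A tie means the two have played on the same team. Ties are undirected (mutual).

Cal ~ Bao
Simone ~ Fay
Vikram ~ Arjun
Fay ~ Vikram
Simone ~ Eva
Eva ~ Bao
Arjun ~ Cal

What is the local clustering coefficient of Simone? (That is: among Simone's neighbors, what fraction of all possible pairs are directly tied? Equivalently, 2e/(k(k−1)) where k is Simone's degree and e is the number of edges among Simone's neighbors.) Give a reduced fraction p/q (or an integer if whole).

Simone's neighbors: Eva and Fay (k = 2).
Possible neighbor pairs: C(2,2) = 1. Edges among them: none → e = 0.
Clustering(Simone) = 0/1.

0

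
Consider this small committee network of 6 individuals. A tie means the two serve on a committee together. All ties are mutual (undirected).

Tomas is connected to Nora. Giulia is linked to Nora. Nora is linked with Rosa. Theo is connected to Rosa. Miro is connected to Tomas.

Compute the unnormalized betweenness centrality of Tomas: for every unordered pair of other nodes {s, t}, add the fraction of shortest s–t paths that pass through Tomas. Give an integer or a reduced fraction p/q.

Pairs whose geodesics pass through Tomas — Giulia–Miro: 1; Nora–Miro: 1; Miro–Theo: 1; Miro–Rosa: 1.
All other pairs contribute 0.
Summing the contributions gives betweenness(Tomas) = 4.

4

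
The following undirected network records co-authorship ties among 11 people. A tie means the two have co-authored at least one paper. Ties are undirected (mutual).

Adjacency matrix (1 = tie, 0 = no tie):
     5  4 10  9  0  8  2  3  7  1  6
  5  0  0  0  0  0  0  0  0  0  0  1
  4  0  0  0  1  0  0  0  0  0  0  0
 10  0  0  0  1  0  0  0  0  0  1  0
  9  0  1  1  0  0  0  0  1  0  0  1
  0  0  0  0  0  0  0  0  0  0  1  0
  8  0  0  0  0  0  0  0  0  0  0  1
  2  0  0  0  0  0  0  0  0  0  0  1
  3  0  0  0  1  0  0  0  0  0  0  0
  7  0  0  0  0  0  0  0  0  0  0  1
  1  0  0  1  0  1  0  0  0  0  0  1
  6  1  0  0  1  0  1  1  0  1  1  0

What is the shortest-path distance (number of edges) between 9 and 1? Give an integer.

2

One shortest route is 9 – 6 – 1, which uses 2 edges, and 9 and 1 are not directly tied, so nothing shorter exists. So d(9,1) = 2.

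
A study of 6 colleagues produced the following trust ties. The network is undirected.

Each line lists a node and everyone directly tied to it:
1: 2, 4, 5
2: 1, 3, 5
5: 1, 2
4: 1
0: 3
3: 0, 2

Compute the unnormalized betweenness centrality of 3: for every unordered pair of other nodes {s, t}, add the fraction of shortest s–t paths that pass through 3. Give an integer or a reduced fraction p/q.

4

Pairs whose geodesics pass through 3 — 2–0: 1; 5–0: 1; 1–0: 1; 0–4: 1.
All other pairs contribute 0.
Summing the contributions gives betweenness(3) = 4.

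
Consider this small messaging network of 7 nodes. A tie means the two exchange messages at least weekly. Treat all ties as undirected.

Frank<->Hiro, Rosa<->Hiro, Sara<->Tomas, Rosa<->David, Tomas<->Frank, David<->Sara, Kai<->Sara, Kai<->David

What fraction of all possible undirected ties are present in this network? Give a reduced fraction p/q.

8/21

There are 8 edges and 7 nodes, so the maximum possible is C(7,2) = 21.
Density = 8/21.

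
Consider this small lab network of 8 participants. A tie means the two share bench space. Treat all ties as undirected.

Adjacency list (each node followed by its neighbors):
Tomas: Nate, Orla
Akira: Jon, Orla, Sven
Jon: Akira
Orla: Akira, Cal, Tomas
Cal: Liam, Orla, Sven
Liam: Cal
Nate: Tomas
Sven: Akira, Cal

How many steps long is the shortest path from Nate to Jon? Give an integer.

4

One shortest route is Nate – Tomas – Orla – Akira – Jon, which uses 4 edges, and at distance 3 from Nate we only reach {Akira, Cal}, which does not include Jon. So d(Nate,Jon) = 4.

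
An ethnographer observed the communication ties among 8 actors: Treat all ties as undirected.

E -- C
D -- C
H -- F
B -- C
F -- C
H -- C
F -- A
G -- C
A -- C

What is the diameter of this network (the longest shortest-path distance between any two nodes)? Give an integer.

2

Eccentricity of each node (its greatest distance to any other): A:2, B:2, C:1, D:2, E:2, F:2, G:2, H:2.
The maximum eccentricity is 2, realized for instance by the pair H–D via H – C – D. So the diameter is 2.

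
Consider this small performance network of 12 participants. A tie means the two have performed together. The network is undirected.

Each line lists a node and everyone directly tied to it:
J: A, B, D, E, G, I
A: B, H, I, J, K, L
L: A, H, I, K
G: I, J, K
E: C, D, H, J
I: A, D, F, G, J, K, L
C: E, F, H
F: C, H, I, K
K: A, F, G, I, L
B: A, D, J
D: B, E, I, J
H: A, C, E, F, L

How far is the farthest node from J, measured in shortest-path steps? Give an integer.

2

Distances from J: A:1, B:1, C:2, D:1, E:1, F:2, G:1, H:2, I:1, K:2, L:2.
The largest is 2 (to F, K, L, C, and H), so the eccentricity of J is 2.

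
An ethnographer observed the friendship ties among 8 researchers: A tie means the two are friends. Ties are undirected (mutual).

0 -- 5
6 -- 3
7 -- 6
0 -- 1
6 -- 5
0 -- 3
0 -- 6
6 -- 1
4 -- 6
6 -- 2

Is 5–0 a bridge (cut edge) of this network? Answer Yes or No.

No

Even without that edge, 5 still reaches 0 via 5 – 6 – 0, so the network stays connected. Not a bridge.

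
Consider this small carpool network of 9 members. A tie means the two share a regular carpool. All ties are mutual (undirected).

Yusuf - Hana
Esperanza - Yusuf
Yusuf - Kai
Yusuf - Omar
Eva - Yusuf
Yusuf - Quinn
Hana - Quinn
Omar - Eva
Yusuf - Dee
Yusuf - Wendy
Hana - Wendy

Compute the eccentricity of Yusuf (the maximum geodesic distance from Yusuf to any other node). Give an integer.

Distances from Yusuf: Dee:1, Esperanza:1, Eva:1, Hana:1, Kai:1, Omar:1, Quinn:1, Wendy:1.
The largest is 1 (to Eva, Esperanza, Dee, Kai, Omar, Wendy, Hana, and Quinn), so the eccentricity of Yusuf is 1.

1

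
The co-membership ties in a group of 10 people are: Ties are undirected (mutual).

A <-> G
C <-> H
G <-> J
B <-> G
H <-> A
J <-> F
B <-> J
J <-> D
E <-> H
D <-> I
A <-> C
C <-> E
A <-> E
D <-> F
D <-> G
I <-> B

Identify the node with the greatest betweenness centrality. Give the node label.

G

Unnormalized betweenness of each node: A:18, B:3, C:0, D:13/2, E:0, F:0, G:61/3, H:0, I:1/3, J:23/6.
G has the largest value, 61/3, making it the main broker — the node through which the most shortest paths run.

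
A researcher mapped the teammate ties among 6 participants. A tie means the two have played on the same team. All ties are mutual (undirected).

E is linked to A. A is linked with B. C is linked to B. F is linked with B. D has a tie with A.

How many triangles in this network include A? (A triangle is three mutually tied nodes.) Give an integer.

0

A's neighbors are B, D, and E, but none of them are tied to each other, so no triangle contains A.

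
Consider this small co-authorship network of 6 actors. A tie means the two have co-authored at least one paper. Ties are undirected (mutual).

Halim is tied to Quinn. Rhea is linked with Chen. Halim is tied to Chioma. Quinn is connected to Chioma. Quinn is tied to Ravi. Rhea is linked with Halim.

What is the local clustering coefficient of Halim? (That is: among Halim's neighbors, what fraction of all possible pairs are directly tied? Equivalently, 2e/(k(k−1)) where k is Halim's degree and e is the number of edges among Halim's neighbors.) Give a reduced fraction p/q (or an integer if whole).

1/3

Halim's neighbors: Chioma, Quinn, and Rhea (k = 3).
Possible neighbor pairs: C(3,2) = 3. Edges among them: Chioma–Quinn → e = 1.
Clustering(Halim) = 1/3.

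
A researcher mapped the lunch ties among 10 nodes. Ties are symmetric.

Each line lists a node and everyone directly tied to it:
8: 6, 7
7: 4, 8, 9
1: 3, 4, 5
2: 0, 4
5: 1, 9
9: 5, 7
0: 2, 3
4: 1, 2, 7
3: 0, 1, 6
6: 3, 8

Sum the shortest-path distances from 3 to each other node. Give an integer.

17

Distances from 3: 0:1, 1:1, 2:2, 4:2, 5:2, 6:1, 7:3, 8:2, 9:3.
Sum = 1 + 1 + 2 + 2 + 2 + 1 + 3 + 2 + 3 = 17.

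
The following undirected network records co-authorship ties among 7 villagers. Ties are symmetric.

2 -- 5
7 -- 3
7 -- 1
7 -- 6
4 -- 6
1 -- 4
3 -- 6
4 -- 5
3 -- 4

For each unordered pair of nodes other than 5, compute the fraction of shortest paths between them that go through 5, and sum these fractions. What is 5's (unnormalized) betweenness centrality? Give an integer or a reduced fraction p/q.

5

Pairs whose geodesics pass through 5 — 1–2: 1; 4–2: 1; 3–2: 1; 6–2: 1; 7–2: 3/3.
All other pairs contribute 0.
Summing the contributions gives betweenness(5) = 5.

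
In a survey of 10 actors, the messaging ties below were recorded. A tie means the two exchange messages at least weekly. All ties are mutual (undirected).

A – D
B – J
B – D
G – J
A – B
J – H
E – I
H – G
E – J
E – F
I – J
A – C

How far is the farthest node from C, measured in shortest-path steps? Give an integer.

Distances from C: A:1, B:2, D:2, E:4, F:5, G:4, H:4, I:4, J:3.
The largest is 5 (to F), so the eccentricity of C is 5.

5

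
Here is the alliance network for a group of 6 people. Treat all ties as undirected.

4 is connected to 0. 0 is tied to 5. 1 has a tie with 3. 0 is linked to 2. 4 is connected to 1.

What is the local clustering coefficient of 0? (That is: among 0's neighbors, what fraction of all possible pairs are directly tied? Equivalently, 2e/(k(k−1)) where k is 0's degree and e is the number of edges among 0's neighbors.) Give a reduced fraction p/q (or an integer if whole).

0

0's neighbors: 2, 4, and 5 (k = 3).
Possible neighbor pairs: C(3,2) = 3. Edges among them: none → e = 0.
Clustering(0) = 0/3 = 0.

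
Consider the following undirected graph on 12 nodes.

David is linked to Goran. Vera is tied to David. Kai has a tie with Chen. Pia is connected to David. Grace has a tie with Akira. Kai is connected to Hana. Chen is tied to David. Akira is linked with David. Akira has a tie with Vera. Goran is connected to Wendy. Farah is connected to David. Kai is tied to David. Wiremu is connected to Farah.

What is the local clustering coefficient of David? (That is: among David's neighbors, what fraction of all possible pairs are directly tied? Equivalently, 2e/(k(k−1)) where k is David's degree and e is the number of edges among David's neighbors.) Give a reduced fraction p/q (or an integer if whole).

2/21

David's neighbors: Akira, Chen, Farah, Goran, Kai, Pia, and Vera (k = 7).
Possible neighbor pairs: C(7,2) = 21. Edges among them: Akira–Vera, Chen–Kai → e = 2.
Clustering(David) = 2/21.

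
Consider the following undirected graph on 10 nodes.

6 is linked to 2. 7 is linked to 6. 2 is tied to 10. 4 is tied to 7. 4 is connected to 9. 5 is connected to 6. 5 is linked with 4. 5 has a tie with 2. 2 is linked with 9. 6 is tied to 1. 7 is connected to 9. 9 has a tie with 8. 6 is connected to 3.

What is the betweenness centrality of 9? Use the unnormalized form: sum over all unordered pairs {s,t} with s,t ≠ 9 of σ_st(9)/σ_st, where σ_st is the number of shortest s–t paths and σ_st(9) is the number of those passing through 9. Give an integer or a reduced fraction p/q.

Pairs whose geodesics pass through 9 — 4–2: 1/2; 4–8: 1; 4–10: 1/2; 3–8: 2/2; 5–8: 2/2; 2–8: 1; 2–7: 1/2; 1–8: 2/2; 6–8: 2/2; 8–10: 1; 8–7: 1; 10–7: 1/2.
All other pairs contribute 0.
Summing the contributions gives betweenness(9) = 10.

10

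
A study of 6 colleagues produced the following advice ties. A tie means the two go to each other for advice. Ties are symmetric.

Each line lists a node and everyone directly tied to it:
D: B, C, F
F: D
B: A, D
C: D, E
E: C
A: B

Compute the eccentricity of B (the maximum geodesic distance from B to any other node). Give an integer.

Distances from B: A:1, C:2, D:1, E:3, F:2.
The largest is 3 (to E), so the eccentricity of B is 3.

3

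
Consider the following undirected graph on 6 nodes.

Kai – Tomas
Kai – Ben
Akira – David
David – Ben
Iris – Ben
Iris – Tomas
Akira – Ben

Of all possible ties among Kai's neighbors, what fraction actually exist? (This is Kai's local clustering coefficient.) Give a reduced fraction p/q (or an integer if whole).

Kai's neighbors: Ben and Tomas (k = 2).
Possible neighbor pairs: C(2,2) = 1. Edges among them: none → e = 0.
Clustering(Kai) = 0/1.

0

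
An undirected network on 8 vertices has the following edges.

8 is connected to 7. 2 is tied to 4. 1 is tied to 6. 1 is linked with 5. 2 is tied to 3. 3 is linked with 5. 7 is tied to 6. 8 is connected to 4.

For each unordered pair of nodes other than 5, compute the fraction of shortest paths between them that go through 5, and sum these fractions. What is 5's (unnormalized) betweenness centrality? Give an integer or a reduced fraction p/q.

Pairs whose geodesics pass through 5 — 1–4: 1/2; 1–2: 1; 1–3: 1; 6–2: 1/2; 6–3: 1; 7–3: 1/2.
All other pairs contribute 0.
Summing the contributions gives betweenness(5) = 9/2.

9/2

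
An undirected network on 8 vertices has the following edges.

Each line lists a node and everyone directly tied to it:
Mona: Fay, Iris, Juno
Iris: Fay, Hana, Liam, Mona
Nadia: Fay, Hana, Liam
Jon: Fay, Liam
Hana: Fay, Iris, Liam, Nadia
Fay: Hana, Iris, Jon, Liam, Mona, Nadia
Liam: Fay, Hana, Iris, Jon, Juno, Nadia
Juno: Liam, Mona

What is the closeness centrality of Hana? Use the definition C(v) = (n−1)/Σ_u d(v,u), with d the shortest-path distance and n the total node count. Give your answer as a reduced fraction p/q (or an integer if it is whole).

7/10

Distances from Hana: Fay:1, Iris:1, Jon:2, Juno:2, Liam:1, Mona:2, Nadia:1. Sum = 10.
n = 8, so closeness = 7/10.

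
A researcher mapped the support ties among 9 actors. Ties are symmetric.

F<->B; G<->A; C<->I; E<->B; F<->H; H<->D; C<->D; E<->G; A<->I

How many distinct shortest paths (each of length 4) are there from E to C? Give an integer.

1

The shortest distance is 4, and the only length-4 path is E–G–A–I–C. So there is exactly 1 shortest path.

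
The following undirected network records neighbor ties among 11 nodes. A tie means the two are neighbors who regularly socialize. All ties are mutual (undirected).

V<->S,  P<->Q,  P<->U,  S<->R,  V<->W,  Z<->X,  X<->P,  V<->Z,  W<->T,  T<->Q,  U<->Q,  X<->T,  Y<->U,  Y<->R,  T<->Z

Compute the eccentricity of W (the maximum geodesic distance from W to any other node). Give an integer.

Distances from W: P:3, Q:2, R:3, S:2, T:1, U:3, V:1, X:2, Y:4, Z:2.
The largest is 4 (to Y), so the eccentricity of W is 4.

4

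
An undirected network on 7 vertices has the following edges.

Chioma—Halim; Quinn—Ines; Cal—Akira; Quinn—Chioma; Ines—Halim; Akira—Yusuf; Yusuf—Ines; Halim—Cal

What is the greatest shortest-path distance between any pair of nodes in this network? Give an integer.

Eccentricity of each node (its greatest distance to any other): Akira:3, Cal:3, Chioma:3, Halim:2, Ines:2, Quinn:3, Yusuf:3.
The maximum eccentricity is 3, realized for instance by the pair Quinn–Cal via Quinn – Chioma – Halim – Cal. So the diameter is 3.

3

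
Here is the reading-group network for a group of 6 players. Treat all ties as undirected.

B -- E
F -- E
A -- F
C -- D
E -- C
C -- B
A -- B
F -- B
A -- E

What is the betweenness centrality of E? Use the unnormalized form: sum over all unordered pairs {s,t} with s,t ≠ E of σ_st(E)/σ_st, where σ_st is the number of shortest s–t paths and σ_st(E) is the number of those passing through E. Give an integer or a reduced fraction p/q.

Pairs whose geodesics pass through E — D–A: 1/2; D–F: 1/2; C–A: 1/2; C–F: 1/2.
All other pairs contribute 0.
Summing the contributions gives betweenness(E) = 2.

2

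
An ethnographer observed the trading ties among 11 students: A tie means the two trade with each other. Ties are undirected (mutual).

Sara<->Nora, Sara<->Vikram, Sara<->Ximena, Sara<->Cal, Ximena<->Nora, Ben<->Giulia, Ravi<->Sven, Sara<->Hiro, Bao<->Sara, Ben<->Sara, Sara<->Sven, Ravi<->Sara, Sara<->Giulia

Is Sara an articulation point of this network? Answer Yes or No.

Removing Sara leaves {Cal} with no path to {Vikram}, so the network splits into 7 components. Sara is a cut vertex.

Yes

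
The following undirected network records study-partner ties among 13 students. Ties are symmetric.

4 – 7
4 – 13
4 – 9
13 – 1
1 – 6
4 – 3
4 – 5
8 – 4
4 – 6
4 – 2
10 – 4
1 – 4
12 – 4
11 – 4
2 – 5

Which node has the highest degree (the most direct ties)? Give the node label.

4

Degrees — 1:3, 2:2, 3:1, 4:12, 5:2, 6:2, 7:1, 8:1, 9:1, 10:1, 11:1, 12:1, 13:2.
The maximum is 12, attained only by 4.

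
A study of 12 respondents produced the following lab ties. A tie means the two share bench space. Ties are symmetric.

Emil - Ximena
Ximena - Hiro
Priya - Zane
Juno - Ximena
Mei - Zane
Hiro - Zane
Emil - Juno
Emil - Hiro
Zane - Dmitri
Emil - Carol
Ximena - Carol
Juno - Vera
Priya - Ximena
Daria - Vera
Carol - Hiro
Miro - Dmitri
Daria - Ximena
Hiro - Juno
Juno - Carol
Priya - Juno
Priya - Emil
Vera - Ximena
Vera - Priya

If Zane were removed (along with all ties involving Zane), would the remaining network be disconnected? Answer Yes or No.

Removing Zane leaves {Mei} with no path to {Dmitri and Miro}, so the network splits into 3 components. Zane is a cut vertex.

Yes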